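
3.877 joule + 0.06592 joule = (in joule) 3.943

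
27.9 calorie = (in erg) 1.167e+09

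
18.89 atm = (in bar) 19.14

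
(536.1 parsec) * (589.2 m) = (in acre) 2.408e+18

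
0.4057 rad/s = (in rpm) 3.874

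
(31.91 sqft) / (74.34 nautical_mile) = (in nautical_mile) 1.163e-08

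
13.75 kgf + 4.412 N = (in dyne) 1.393e+07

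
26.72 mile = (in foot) 1.411e+05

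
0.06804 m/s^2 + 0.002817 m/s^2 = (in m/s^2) 0.07086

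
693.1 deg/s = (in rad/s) 12.1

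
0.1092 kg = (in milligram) 1.092e+05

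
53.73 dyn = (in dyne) 53.73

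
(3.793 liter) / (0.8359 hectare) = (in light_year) 4.796e-23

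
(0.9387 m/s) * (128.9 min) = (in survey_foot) 2.382e+04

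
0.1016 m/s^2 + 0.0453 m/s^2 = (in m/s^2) 0.1469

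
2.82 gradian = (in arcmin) 152.3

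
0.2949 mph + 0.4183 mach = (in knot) 277.1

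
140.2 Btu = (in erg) 1.479e+12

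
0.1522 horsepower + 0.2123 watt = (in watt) 113.7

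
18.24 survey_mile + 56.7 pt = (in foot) 9.631e+04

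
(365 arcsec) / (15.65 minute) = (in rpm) 1.8e-05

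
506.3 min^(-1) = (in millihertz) 8438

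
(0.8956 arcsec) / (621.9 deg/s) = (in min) 6.667e-09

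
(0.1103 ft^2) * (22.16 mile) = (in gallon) 9.654e+04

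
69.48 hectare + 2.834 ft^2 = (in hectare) 69.48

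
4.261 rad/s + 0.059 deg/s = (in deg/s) 244.2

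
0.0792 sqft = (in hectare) 7.358e-07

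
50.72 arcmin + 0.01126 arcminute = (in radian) 0.01476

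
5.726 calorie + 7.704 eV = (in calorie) 5.726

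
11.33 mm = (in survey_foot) 0.03717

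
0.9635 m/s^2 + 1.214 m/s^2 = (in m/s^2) 2.178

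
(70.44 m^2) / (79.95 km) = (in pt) 2.497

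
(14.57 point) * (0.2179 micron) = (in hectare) 1.12e-13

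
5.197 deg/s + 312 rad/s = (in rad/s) 312.1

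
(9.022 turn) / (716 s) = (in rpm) 0.756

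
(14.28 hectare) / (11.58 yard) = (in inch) 5.309e+05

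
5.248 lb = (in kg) 2.38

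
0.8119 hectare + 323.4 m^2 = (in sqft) 9.087e+04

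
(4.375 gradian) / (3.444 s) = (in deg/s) 1.143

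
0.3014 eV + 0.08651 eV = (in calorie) 1.485e-20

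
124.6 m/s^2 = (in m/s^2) 124.6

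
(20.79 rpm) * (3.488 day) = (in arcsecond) 1.353e+11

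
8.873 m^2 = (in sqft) 95.51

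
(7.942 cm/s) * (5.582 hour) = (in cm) 1.596e+05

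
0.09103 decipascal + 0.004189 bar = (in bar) 0.004189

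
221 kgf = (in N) 2167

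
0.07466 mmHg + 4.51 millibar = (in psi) 0.06686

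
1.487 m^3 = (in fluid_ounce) 5.028e+04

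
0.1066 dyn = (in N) 1.066e-06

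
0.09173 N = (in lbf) 0.02062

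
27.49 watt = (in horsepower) 0.03686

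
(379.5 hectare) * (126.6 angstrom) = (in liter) 48.04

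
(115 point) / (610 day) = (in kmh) 2.771e-09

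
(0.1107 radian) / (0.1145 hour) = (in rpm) 0.002565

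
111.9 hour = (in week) 0.6661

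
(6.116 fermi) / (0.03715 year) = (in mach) 1.533e-23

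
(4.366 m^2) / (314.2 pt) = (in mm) 3.939e+04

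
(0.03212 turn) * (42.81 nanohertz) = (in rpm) 8.25e-08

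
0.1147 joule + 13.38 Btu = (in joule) 1.412e+04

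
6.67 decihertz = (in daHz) 0.0667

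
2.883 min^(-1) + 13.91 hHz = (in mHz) 1.391e+06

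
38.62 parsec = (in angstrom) 1.192e+28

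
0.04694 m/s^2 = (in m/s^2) 0.04694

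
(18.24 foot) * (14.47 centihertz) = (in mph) 1.8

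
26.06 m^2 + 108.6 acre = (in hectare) 43.95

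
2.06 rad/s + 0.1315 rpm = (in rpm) 19.8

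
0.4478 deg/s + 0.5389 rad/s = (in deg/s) 31.32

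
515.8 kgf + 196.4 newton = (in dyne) 5.255e+08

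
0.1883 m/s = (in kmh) 0.6779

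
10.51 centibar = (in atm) 0.1037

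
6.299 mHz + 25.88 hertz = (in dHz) 258.9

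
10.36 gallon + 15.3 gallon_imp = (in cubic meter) 0.1088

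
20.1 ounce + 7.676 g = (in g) 577.5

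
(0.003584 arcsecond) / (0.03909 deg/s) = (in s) 2.547e-05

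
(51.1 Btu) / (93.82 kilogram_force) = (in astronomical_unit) 3.917e-10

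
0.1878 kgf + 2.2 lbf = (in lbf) 2.614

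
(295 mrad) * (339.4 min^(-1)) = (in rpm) 15.94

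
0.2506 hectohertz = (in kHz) 0.02506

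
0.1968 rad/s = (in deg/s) 11.28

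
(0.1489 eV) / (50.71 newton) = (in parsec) 1.525e-38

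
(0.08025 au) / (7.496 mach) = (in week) 7.777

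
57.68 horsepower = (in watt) 4.301e+04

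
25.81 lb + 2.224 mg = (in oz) 413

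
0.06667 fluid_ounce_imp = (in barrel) 1.191e-05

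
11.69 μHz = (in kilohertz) 1.169e-08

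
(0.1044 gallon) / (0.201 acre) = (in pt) 0.001377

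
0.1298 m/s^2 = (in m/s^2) 0.1298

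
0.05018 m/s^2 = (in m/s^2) 0.05018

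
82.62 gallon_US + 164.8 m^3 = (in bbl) 1039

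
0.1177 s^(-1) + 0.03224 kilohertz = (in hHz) 0.3236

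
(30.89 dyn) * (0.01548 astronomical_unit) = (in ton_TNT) 0.000171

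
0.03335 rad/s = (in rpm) 0.3185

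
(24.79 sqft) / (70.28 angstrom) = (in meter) 3.277e+08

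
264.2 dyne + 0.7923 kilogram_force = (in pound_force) 1.747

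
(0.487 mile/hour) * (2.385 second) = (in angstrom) 5.192e+09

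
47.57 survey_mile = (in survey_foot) 2.512e+05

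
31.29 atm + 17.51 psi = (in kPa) 3291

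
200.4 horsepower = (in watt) 1.494e+05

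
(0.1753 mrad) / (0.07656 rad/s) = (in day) 2.65e-08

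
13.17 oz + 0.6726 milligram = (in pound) 0.8231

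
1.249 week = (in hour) 209.8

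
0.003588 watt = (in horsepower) 4.812e-06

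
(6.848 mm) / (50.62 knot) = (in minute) 4.383e-06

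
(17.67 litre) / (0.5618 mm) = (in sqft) 338.6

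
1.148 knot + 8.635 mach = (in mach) 8.637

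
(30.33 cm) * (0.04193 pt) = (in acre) 1.109e-09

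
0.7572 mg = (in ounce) 2.671e-05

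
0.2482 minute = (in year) 4.722e-07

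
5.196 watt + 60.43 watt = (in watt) 65.63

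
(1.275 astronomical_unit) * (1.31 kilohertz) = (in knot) 4.857e+14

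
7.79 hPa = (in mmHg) 5.843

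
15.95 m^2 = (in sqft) 171.7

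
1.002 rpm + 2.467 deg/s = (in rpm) 1.413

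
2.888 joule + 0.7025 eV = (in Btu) 0.002737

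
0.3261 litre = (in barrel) 0.002051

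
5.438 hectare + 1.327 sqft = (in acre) 13.44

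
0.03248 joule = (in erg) 3.248e+05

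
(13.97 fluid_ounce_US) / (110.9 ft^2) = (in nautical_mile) 2.165e-08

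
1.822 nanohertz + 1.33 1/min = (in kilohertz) 2.217e-05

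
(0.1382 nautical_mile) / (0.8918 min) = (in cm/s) 478.3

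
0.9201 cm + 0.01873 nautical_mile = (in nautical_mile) 0.01873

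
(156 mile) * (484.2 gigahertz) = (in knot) 2.363e+17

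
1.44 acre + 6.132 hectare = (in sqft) 7.228e+05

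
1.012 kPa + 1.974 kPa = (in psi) 0.4331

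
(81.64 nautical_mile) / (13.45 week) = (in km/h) 0.06691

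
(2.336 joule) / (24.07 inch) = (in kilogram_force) 0.3896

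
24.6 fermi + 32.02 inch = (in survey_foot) 2.668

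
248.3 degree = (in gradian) 275.9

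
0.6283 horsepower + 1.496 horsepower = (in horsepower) 2.124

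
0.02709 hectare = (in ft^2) 2916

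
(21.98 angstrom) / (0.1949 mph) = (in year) 8e-16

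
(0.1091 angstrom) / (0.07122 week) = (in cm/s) 2.533e-14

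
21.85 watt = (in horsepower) 0.0293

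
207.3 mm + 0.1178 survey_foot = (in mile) 0.0001511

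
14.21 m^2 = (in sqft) 153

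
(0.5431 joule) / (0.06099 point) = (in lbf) 5675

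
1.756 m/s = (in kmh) 6.322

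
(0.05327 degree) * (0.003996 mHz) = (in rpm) 3.548e-08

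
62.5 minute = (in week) 0.0062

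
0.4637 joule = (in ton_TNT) 1.108e-10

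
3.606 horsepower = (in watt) 2689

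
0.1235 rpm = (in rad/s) 0.01293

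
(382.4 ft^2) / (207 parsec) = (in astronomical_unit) 3.718e-29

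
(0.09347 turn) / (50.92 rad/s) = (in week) 1.907e-08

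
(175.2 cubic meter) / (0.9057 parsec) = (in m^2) 6.269e-15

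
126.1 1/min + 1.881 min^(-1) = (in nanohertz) 2.133e+09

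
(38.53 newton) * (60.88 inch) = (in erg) 5.958e+08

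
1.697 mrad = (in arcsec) 350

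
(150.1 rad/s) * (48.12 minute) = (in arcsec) 8.939e+10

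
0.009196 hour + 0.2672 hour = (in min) 16.58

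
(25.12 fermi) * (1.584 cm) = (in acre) 9.832e-20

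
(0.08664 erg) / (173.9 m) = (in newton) 4.982e-11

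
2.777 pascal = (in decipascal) 27.77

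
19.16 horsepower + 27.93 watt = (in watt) 1.432e+04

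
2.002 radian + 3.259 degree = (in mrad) 2059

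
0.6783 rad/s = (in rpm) 6.477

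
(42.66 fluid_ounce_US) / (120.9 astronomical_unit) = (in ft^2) 7.508e-16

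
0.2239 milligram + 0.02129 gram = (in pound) 4.743e-05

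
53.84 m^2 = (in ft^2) 579.5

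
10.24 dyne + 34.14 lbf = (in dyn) 1.519e+07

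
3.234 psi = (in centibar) 22.3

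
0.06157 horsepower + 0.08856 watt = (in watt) 46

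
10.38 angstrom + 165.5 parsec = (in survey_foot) 1.675e+19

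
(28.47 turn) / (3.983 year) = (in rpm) 1.36e-05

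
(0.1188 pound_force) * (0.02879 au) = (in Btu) 2.157e+06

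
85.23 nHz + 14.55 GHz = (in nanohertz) 1.455e+19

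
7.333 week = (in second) 4.435e+06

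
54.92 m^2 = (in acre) 0.01357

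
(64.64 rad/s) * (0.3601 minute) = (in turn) 222.3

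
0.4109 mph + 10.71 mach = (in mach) 10.71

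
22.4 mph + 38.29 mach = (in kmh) 4.697e+04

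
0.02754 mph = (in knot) 0.02393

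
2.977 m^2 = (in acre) 0.0007356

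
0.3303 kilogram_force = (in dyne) 3.239e+05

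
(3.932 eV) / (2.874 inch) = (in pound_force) 1.94e-18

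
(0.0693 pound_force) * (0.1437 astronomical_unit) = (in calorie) 1.584e+09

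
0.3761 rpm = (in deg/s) 2.257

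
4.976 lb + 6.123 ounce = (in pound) 5.359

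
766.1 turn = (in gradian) 3.064e+05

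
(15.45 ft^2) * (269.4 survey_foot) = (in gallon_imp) 2.593e+04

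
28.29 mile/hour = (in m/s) 12.65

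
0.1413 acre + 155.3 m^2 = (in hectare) 0.07271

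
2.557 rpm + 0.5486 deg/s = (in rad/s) 0.2773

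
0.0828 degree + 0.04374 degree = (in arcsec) 455.5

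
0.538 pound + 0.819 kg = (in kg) 1.063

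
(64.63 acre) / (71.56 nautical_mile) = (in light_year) 2.086e-16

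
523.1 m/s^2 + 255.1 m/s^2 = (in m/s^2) 778.2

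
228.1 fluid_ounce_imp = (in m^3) 0.006481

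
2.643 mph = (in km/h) 4.253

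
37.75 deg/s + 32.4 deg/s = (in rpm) 11.69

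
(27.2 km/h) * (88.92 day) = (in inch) 2.285e+09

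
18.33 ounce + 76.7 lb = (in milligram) 3.531e+07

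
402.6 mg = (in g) 0.4026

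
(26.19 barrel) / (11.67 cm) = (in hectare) 0.003568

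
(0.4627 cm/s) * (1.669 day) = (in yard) 729.7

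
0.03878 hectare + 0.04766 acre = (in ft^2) 6250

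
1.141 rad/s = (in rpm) 10.9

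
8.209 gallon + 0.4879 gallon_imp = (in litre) 33.29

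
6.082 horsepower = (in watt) 4535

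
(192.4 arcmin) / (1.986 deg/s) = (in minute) 0.02691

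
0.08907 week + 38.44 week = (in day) 269.7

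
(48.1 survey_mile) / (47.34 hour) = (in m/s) 0.4542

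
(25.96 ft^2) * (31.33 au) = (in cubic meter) 1.13e+13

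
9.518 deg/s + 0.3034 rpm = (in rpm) 1.89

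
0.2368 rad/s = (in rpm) 2.261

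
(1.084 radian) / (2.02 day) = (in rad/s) 6.211e-06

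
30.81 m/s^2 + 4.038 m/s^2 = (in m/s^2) 34.85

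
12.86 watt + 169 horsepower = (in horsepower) 169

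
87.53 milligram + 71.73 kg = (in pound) 158.1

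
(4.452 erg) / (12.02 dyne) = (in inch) 0.1458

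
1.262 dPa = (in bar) 1.262e-06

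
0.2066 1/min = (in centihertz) 0.3443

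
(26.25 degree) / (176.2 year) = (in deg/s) 4.724e-09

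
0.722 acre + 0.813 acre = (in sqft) 6.686e+04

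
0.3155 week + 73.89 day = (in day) 76.1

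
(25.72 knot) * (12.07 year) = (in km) 5.036e+06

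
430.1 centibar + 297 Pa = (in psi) 62.42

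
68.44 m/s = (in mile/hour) 153.1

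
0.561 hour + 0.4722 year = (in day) 172.4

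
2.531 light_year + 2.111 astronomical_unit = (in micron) 2.395e+22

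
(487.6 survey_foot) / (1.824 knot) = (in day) 0.001833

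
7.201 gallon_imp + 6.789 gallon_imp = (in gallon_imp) 13.99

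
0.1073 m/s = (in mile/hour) 0.24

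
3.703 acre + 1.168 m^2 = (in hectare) 1.499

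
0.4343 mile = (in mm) 6.989e+05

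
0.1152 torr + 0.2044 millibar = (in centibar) 0.0358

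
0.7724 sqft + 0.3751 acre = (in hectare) 0.1518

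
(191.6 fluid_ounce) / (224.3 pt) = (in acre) 1.769e-05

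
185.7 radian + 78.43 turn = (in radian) 678.5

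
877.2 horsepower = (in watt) 6.541e+05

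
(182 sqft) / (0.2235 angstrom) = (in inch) 2.978e+13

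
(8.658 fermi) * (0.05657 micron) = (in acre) 1.21e-25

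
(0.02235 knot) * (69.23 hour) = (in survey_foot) 9401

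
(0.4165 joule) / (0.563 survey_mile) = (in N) 0.0004597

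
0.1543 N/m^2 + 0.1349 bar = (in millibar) 134.9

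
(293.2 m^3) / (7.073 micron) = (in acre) 1.024e+04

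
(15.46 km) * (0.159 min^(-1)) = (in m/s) 40.97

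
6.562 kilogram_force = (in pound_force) 14.47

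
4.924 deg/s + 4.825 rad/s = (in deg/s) 281.4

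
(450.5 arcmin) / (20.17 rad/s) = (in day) 7.52e-08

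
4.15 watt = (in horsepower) 0.005565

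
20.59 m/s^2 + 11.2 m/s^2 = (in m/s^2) 31.79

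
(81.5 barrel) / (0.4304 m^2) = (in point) 8.534e+04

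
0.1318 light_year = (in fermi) 1.247e+30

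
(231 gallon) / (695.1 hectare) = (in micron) 0.1258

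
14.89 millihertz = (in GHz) 1.489e-11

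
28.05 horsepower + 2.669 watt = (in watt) 2.092e+04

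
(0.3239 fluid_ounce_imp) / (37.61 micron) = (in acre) 6.047e-05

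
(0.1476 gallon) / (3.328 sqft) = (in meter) 0.001807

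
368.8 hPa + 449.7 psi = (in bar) 31.37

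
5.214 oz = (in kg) 0.1478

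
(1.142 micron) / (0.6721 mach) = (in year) 1.582e-16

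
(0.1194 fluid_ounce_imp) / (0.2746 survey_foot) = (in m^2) 4.053e-05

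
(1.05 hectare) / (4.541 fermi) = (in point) 6.554e+21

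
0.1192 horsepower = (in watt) 88.89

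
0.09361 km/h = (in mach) 7.637e-05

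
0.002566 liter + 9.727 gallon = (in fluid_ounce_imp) 1296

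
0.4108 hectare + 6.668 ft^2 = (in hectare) 0.4109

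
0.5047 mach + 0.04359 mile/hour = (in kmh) 618.7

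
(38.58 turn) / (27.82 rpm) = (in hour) 0.02311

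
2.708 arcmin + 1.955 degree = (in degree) 2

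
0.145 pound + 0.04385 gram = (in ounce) 2.322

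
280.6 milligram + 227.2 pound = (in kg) 103.1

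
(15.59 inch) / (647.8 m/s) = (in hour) 1.698e-07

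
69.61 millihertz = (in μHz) 6.961e+04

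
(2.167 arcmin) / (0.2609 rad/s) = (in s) 0.002416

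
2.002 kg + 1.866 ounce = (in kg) 2.055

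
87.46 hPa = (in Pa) 8746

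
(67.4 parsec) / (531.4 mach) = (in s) 1.149e+13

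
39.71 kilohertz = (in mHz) 3.971e+07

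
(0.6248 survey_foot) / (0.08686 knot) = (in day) 4.933e-05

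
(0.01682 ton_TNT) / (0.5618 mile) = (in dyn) 7.784e+09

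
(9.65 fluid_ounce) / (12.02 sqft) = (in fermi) 2.556e+11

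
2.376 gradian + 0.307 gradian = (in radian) 0.04214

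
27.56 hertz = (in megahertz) 2.756e-05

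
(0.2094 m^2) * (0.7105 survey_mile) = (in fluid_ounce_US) 8.096e+06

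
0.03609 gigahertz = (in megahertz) 36.09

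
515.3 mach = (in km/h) 6.317e+05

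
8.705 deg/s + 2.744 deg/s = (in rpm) 1.908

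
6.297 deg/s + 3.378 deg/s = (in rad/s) 0.1689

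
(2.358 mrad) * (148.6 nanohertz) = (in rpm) 3.346e-09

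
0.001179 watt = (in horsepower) 1.581e-06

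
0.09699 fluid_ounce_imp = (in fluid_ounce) 0.09318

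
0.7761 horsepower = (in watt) 578.7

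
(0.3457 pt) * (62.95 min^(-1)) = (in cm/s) 0.0128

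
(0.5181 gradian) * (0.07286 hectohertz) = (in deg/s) 3.397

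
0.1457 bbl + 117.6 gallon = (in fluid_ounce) 1.584e+04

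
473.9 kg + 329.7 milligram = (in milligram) 4.739e+08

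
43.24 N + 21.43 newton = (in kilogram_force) 6.595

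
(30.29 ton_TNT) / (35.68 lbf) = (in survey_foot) 2.62e+09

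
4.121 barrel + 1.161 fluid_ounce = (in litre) 655.2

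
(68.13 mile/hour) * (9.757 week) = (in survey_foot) 5.897e+08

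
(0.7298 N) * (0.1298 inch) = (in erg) 2.406e+04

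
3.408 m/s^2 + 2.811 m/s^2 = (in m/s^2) 6.219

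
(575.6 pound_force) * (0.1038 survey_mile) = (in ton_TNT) 0.0001022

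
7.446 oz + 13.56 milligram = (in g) 211.1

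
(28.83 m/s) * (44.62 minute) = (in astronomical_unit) 5.159e-07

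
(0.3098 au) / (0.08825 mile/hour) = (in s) 1.175e+12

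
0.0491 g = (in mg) 49.1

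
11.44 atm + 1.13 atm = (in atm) 12.57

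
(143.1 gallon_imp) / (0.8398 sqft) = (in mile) 0.005181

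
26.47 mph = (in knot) 23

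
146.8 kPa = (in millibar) 1468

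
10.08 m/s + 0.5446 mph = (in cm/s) 1032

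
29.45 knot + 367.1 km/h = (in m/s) 117.1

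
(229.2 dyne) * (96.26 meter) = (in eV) 1.377e+18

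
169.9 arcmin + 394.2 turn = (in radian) 2477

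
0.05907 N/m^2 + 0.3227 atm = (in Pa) 3.27e+04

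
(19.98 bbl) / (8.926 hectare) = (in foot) 0.0001168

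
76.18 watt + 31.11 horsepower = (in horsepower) 31.21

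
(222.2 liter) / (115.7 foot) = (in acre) 1.557e-06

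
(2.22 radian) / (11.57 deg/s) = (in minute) 0.1832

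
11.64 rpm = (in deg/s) 69.84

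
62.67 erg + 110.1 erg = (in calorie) 4.129e-06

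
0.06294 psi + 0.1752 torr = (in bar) 0.004573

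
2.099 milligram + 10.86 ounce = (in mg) 3.079e+05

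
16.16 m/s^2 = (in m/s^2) 16.16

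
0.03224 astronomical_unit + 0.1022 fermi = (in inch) 1.899e+11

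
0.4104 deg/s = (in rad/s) 0.007163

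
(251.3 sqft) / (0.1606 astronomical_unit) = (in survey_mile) 6.038e-13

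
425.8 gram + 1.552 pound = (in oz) 39.85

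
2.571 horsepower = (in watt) 1917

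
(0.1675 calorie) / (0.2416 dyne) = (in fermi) 2.901e+20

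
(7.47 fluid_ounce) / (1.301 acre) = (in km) 4.196e-11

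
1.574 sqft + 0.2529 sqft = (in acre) 4.194e-05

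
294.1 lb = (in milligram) 1.334e+08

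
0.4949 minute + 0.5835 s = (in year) 9.601e-07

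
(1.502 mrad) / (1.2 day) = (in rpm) 1.383e-07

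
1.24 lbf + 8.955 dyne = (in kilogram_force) 0.5625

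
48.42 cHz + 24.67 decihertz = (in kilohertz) 0.002951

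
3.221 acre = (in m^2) 1.303e+04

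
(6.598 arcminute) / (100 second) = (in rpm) 0.0001833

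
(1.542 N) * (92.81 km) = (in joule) 1.431e+05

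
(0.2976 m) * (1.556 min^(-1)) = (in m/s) 0.007718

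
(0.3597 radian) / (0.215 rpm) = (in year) 5.066e-07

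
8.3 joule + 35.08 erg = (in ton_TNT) 1.984e-09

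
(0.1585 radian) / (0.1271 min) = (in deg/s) 1.191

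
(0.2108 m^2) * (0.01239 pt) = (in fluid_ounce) 0.03116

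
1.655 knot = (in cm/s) 85.14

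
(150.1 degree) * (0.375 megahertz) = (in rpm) 9.381e+06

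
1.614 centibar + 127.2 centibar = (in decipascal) 1.288e+06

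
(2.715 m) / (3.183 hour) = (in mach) 6.958e-07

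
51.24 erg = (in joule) 5.124e-06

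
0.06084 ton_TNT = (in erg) 2.546e+15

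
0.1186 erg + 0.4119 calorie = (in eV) 1.076e+19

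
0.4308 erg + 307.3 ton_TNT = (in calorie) 3.073e+11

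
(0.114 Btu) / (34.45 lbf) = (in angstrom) 7.849e+09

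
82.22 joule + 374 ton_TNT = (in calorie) 3.74e+11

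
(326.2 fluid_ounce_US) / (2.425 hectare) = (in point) 0.001128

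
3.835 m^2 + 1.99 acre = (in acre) 1.991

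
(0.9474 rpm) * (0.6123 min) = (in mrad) 3645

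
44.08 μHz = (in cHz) 0.004408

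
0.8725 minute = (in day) 0.0006059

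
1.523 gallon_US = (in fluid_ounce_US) 194.9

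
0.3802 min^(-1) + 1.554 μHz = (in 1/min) 0.3803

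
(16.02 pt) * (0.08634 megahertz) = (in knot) 948.5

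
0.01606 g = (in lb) 3.541e-05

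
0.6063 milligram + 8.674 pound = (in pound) 8.674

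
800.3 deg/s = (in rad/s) 13.97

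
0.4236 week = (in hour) 71.16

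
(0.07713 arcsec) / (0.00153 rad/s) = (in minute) 4.073e-06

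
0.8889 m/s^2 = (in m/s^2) 0.8889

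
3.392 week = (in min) 3.419e+04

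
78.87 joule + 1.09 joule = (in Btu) 0.07579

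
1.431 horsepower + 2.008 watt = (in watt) 1069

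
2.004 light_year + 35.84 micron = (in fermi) 1.896e+31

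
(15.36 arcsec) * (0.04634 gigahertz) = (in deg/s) 1.977e+05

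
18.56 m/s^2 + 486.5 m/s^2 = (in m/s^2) 505.1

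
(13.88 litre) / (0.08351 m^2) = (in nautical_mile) 8.974e-05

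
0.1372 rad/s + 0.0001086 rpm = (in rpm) 1.31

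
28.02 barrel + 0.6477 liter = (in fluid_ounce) 1.507e+05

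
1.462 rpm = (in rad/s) 0.1531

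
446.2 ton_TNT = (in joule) 1.867e+12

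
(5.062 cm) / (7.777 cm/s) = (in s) 0.6509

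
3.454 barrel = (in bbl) 3.454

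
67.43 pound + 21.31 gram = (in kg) 30.61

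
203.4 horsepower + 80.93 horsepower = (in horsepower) 284.3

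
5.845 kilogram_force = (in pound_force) 12.89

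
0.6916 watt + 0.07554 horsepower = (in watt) 57.02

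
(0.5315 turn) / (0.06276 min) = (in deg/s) 50.81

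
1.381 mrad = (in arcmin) 4.748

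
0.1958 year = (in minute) 1.029e+05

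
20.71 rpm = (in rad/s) 2.169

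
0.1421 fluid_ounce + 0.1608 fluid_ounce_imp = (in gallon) 0.002317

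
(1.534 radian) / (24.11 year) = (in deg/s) 1.156e-07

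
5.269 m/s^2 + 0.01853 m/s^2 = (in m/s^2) 5.288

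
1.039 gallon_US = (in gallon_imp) 0.8651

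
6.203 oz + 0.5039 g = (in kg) 0.1764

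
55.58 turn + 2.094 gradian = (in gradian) 2.223e+04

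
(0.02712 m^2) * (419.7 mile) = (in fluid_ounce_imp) 6.447e+08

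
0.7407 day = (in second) 6.4e+04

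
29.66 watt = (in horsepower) 0.03977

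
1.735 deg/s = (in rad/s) 0.03028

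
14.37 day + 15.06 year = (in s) 4.762e+08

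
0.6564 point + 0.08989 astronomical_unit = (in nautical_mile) 7.261e+06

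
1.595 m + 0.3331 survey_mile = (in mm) 5.377e+05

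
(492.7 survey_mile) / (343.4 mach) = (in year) 2.15e-07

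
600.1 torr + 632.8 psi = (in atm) 43.85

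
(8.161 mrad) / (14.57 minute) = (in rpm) 8.915e-05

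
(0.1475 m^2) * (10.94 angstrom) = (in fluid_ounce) 5.456e-06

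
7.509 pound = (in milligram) 3.406e+06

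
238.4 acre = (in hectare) 96.48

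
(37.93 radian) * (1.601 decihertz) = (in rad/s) 6.073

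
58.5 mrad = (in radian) 0.0585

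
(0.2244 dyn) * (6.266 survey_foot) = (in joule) 4.286e-06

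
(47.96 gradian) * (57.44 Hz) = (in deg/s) 2479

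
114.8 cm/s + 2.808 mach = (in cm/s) 9.573e+04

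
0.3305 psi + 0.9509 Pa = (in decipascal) 2.28e+04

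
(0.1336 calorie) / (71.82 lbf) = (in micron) 1750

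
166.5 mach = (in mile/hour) 1.268e+05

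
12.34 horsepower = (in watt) 9202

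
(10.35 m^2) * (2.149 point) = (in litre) 7.847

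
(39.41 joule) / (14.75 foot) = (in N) 8.766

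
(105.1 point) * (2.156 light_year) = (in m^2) 7.563e+14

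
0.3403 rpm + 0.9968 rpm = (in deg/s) 8.023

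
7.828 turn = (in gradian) 3131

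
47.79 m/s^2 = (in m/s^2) 47.79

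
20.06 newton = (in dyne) 2.006e+06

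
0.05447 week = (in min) 549.1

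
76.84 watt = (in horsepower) 0.103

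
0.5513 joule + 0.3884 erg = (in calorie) 0.1318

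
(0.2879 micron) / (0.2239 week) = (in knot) 4.133e-12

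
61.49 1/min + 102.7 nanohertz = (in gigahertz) 1.025e-09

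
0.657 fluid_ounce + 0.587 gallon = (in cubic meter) 0.002241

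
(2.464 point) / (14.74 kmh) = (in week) 3.51e-10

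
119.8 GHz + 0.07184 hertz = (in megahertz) 1.198e+05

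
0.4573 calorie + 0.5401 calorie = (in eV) 2.605e+19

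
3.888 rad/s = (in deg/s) 222.8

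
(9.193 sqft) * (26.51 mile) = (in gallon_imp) 8.015e+06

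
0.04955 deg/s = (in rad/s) 0.0008648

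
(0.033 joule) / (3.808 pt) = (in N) 24.56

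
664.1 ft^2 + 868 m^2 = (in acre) 0.2297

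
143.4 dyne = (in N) 0.001434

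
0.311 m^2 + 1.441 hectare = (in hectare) 1.441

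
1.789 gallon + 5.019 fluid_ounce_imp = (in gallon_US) 1.827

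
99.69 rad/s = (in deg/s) 5712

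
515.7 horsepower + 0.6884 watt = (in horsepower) 515.7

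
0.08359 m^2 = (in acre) 2.066e-05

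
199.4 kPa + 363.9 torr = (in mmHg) 1860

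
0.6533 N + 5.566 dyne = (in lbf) 0.1469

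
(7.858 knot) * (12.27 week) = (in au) 0.0002005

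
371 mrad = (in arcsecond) 7.652e+04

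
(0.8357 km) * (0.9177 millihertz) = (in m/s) 0.7669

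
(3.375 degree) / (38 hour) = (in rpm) 4.112e-06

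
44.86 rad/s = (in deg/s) 2570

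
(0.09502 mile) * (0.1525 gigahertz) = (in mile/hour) 5.217e+10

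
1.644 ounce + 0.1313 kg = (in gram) 177.9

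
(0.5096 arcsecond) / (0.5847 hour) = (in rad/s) 1.174e-09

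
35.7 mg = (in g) 0.0357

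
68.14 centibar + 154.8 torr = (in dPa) 8.878e+05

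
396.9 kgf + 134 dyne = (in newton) 3892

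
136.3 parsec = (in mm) 4.206e+21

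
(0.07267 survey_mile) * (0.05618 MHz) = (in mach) 1.93e+04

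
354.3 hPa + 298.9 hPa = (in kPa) 65.32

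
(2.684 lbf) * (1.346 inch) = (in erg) 4.082e+06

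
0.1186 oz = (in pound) 0.007412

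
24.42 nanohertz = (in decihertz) 2.442e-07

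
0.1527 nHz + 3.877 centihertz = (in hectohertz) 0.0003877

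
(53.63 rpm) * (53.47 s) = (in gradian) 1.912e+04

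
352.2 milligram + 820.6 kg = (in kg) 820.6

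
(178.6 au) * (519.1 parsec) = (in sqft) 4.607e+33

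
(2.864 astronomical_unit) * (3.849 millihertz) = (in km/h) 5.937e+09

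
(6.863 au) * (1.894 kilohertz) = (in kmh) 7e+15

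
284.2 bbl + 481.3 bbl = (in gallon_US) 3.215e+04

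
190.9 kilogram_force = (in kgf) 190.9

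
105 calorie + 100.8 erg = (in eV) 2.742e+21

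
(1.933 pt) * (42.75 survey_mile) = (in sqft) 505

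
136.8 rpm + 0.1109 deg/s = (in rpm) 136.8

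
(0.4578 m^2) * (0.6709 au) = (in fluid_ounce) 1.554e+15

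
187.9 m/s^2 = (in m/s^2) 187.9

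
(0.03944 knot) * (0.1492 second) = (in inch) 0.1192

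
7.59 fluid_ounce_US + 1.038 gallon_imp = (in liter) 4.943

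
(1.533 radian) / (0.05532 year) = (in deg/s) 5.035e-05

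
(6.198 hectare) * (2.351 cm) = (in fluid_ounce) 4.927e+07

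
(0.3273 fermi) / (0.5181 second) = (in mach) 1.855e-18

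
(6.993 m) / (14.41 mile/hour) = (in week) 1.795e-06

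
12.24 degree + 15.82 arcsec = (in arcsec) 4.408e+04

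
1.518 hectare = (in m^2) 1.518e+04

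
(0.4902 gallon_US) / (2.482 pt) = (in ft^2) 22.81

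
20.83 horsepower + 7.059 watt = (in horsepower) 20.84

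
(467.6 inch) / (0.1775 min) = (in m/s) 1.115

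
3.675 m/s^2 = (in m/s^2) 3.675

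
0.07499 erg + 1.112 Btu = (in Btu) 1.112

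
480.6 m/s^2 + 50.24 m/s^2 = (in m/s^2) 530.8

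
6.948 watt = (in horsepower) 0.009317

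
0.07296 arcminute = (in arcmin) 0.07296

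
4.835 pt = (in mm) 1.706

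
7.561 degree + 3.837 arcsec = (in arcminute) 453.7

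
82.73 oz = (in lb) 5.171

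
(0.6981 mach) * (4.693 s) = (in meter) 1116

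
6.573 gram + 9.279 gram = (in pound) 0.03495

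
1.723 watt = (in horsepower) 0.002311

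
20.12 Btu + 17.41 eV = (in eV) 1.325e+23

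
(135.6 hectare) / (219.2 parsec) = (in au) 1.34e-24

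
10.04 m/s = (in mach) 0.02949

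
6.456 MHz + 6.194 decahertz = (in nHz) 6.456e+15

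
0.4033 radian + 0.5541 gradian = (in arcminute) 1416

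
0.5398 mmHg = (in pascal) 71.97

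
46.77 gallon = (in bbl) 1.114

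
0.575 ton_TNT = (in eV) 1.502e+28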